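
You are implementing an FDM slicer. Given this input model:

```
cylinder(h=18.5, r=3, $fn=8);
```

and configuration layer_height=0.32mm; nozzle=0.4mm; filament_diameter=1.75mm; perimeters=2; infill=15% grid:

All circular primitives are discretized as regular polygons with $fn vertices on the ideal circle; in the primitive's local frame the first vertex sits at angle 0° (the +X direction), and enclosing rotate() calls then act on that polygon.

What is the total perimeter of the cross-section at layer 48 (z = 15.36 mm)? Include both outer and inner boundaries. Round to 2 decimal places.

At z = 15.36 mm: the r=3 cylinder contributes a regular 8-gon of circumradius 3 (perimeter = 2·8·3.000·sin(180°/8) = 18.37 mm). Overall, the cross-section is a single solid region. Total boundary length (outer) = 18.37 mm.

18.37 mm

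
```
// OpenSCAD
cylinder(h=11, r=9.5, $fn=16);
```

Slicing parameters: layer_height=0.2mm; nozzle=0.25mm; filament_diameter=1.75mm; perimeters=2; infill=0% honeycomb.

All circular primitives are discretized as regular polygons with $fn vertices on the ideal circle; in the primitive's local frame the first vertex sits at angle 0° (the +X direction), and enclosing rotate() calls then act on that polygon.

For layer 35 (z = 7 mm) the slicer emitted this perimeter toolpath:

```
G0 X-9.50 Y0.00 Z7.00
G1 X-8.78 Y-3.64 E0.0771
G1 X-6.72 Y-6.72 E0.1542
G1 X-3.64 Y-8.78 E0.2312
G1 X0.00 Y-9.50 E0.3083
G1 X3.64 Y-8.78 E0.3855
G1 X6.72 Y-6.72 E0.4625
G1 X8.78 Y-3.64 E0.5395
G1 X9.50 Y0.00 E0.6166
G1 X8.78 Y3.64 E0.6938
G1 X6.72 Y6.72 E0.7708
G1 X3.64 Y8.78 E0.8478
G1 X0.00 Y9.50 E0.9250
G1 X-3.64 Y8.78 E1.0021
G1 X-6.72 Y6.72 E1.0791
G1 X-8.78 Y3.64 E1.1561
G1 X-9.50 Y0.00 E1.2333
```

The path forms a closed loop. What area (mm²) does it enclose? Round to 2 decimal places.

276.48 mm²

Apply the shoelace formula to the sequence of (X, Y) vertices; enclosed area = 276.48 mm².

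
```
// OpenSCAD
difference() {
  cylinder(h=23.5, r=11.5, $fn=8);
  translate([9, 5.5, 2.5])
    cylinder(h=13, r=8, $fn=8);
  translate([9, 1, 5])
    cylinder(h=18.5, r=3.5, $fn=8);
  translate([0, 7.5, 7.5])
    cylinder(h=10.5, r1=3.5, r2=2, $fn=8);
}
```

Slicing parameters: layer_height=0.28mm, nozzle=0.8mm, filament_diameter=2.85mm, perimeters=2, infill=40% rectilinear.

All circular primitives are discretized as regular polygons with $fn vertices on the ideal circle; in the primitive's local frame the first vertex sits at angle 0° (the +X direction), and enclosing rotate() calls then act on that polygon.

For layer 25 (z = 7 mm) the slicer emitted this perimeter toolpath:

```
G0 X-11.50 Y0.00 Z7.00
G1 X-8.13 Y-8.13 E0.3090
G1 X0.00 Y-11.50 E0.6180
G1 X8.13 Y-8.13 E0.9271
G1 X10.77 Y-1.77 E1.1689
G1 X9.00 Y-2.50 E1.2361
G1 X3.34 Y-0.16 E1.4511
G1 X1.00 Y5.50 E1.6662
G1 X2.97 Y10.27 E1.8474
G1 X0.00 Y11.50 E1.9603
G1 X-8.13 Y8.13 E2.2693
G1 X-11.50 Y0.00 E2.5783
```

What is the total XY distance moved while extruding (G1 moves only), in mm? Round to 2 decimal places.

73.43 mm

Sum the Euclidean lengths of each G1 segment: total = 73.43 mm.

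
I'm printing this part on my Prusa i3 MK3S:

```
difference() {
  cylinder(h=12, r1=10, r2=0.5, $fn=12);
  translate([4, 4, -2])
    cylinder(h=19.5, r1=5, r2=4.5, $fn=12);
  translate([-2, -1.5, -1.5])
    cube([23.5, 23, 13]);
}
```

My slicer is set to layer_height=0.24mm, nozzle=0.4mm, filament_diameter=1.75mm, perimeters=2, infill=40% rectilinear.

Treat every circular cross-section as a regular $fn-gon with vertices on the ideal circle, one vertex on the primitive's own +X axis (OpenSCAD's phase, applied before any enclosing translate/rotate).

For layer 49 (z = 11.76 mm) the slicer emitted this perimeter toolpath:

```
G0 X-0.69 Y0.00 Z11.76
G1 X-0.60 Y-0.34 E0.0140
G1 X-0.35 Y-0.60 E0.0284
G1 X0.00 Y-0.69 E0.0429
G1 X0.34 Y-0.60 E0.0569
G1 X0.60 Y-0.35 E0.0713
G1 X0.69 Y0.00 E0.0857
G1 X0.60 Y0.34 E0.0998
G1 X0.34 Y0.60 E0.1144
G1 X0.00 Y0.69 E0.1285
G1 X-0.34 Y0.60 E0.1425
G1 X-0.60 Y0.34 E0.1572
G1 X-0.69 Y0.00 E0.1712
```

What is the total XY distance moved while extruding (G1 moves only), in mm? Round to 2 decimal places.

4.29 mm

Sum the Euclidean lengths of each G1 segment: total = 4.29 mm.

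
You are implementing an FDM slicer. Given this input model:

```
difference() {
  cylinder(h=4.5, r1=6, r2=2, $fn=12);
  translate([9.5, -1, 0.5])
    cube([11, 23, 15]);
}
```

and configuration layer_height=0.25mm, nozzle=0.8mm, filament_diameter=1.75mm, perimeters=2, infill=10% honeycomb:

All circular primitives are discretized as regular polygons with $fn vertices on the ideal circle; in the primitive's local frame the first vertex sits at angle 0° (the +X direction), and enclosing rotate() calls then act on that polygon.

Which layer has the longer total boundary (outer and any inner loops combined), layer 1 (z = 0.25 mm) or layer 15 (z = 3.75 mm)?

Layer 1 (z = 0.25): the cone (r1=6→r2=2) has section circumradius 5.778 here — a regular 12-gon (perimeter = 2·12·5.778·sin(180°/12) = 35.89 mm); the cube at (9.5, -1) does not reach this height (z outside [0.5, 15.5]); Subtracting the remaining from the first: none of the subtracted shapes is present at this height, so the cone is unchanged — boundary = 35.89 mm. So its perimeter = 35.89 mm. Layer 15 (z = 3.75): the cone contributes a regular 12-gon of circumradius 2.667 (interpolated between r1=6 and r2=2 at t=0.833) (perimeter = 2·12·2.667·sin(180°/12) = 16.56 mm); the 11×23 cube at (9.5, -1) contributes its full rectangle (perimeter 68.00 mm); Subtracting the remaining from the first: starting from the cone, the 11×23 cube at (9.5, -1) misses the remaining region (no effect) — boundary = 16.56 mm. So its perimeter = 16.56 mm. Layer 1 is larger (35.89 vs 16.56 mm).

layer 1 (z = 0.25 mm)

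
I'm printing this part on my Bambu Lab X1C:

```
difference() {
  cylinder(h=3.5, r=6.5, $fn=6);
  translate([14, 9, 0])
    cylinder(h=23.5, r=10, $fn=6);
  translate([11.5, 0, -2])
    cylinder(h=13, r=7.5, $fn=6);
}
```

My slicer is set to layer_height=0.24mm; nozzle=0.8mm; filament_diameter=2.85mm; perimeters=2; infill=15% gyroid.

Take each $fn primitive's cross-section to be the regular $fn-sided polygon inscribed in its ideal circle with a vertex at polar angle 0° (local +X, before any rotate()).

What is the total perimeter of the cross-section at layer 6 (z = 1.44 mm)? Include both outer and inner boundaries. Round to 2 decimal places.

At z = 1.44 mm: the cylinder: section is a regular 6-gon, circumradius r=6.5 (perimeter = 2·6·6.500·sin(180°/6) = 39.00 mm); the r=10 cylinder at (14, 9) gives a regular 6-gon of circumradius 10 (constant along its height) (perimeter = 2·6·10.000·sin(180°/6) = 60.00 mm); the cylinder at (11.5, 0): section is a regular 6-gon, circumradius r=7.5 (perimeter = 2·6·7.500·sin(180°/6) = 45.00 mm); Taking the first minus the rest: starting from the r=6.5 cylinder, the r=10 cylinder at (14, 9) misses the remaining region (no effect); the r=7.5 cylinder at (11.5, 0) partially overlaps it — only the 5.41 mm² overlap (of its 146.14 mm²) is removed, clipping the outline — boundary = 39.00 mm. Overall, the cross-section is a single solid region. Total boundary length (outer) = 39.00 mm.

39.00 mm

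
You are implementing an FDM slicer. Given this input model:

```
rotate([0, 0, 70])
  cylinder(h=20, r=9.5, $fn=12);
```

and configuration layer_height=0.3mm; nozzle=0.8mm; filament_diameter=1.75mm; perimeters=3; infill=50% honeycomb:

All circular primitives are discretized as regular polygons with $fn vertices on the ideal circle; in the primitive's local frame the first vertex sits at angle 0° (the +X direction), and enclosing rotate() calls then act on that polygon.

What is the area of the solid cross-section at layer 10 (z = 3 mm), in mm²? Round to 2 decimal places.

270.75 mm²

At z = 3 mm: the r=9.5 cylinder contributes a regular 12-gon of circumradius 9.5 (area = (12/2)·9.500²·sin(360°/12) = 270.75 mm²); (whole slice rotated 70° about Z — lengths, areas and connectivity unchanged). Overall, the cross-section is a single solid region. Net area = 270.75 mm².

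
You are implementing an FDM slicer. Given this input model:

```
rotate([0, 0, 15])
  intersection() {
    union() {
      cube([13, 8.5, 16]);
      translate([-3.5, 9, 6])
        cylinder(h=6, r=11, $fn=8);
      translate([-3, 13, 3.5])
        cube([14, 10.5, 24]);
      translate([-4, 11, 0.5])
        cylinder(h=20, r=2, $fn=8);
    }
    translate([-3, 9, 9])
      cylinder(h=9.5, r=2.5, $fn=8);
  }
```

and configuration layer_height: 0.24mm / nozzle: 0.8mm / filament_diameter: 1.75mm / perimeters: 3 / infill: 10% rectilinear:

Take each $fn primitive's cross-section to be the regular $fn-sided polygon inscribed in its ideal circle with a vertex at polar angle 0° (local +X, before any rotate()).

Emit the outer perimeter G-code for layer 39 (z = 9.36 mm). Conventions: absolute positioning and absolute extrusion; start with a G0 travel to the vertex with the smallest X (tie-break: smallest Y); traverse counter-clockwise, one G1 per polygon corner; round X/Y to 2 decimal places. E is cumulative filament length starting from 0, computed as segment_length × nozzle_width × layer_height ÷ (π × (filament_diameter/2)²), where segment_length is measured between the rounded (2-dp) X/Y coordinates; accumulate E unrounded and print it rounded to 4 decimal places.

G0 X-7.64 Y7.27 Z9.36
G1 X-6.48 Y5.75 E0.1526
G1 X-4.58 Y5.50 E0.3056
G1 X-3.06 Y6.67 E0.4587
G1 X-2.81 Y8.56 E0.6109
G1 X-3.98 Y10.08 E0.7640
G1 X-5.87 Y10.33 E0.9162
G1 X-7.39 Y9.17 E1.0688
G1 X-7.64 Y7.27 E1.2218

At z = 9.36 mm: the cube (footprint 13×8.5) is included at this height; the r=11 cylinder at (-3.5, 9) contributes a regular 8-gon of circumradius 11; the cube at (-3, 13) is present — its section is the full 14×10.5 rectangle; the r=2 cylinder at (-4, 11) gives a regular 8-gon of circumradius 2 (constant along its height); Combining (union): the regions partially overlap (shared area 98.27 mm²), so overlapping operands fuse into one piece — 1 connected region; the r=2.5 cylinder at (-3, 9) gives a regular 8-gon of circumradius 2.5 (constant along its height); Taking the intersection: the r=2.5 cylinder at (-3, 9) lies inside the result so far, so the common part is the r=2.5 cylinder at (-3, 9) itself — 1 connected region; (whole slice rotated 15° about Z — lengths, areas and connectivity unchanged). The outline is a single polygon with 8 vertices. Extrusion per mm of travel: 0.8 × 0.24 / (π × 0.875²) = 0.079824. Accumulating E over each segment gives final E = 1.2218.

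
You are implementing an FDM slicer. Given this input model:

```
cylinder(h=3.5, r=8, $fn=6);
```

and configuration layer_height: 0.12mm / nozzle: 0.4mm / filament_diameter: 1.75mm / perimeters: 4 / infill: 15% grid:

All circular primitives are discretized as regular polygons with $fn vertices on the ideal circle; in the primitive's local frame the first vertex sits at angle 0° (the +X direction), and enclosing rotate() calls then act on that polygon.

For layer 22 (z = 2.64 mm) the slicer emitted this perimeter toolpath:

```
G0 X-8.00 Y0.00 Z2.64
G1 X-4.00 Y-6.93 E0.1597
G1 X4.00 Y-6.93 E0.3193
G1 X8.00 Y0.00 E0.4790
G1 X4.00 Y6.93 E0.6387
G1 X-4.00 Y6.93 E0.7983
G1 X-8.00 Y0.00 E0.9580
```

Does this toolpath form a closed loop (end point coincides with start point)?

Start point (G0): (-8.00, 0.00). End point (last G1): the path returns to the start — closed.

yes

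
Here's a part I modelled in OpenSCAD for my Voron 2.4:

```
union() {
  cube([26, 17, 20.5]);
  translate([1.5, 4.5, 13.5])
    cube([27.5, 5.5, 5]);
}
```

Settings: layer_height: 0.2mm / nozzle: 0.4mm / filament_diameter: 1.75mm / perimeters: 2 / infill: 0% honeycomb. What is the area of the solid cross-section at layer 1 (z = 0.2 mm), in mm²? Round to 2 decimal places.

At z = 0.2 mm: the 26×17 cube contributes its full rectangle (area 442.00 mm²); the cube at (1.5, 4.5) does not reach this height (z outside [13.5, 18.5]); Taking the union: only the 26×17 cube is present, so the union is just that shape — area = 442.00 mm². Overall, the cross-section is a single solid region. Net area = 442.00 mm².

442.00 mm²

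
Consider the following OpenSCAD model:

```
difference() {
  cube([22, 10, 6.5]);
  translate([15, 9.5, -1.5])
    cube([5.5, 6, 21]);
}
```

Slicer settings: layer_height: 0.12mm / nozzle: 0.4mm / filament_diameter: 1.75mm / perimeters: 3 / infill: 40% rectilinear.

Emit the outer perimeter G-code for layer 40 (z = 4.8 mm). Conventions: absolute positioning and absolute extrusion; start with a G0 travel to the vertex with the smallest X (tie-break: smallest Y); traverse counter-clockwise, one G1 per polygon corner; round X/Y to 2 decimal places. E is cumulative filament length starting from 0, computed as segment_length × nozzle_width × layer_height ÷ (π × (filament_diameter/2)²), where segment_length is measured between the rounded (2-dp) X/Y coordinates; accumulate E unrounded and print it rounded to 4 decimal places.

At z = 4.8 mm: the cube is present — its section is the full 22×10 rectangle; the 5.5×6 cube at (15, 9.5) contributes its full rectangle; Subtracting the remaining from the first: starting from the 22×10 cube, the 5.5×6 cube at (15, 9.5) partially overlaps it — only the 2.75 mm² overlap (of its 33.00 mm²) is removed, clipping the outline — 1 connected region. The outline is a single polygon with 8 vertices. Extrusion per mm of travel: 0.4 × 0.12 / (π × 0.875²) = 0.019956. Accumulating E over each segment gives final E = 1.2971.

G0 X0.00 Y0.00 Z4.80
G1 X22.00 Y0.00 E0.4390
G1 X22.00 Y10.00 E0.6386
G1 X20.50 Y10.00 E0.6685
G1 X20.50 Y9.50 E0.6785
G1 X15.00 Y9.50 E0.7883
G1 X15.00 Y10.00 E0.7982
G1 X0.00 Y10.00 E1.0976
G1 X0.00 Y0.00 E1.2971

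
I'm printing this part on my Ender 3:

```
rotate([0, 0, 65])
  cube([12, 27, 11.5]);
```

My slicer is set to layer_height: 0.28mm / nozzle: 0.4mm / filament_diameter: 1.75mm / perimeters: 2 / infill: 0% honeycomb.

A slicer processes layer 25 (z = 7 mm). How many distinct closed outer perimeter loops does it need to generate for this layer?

1

At z = 7 mm: the cube (footprint 12×27) is included at this height; (whole slice rotated 65° about Z — lengths, areas and connectivity unchanged). The result has 1 disconnected region.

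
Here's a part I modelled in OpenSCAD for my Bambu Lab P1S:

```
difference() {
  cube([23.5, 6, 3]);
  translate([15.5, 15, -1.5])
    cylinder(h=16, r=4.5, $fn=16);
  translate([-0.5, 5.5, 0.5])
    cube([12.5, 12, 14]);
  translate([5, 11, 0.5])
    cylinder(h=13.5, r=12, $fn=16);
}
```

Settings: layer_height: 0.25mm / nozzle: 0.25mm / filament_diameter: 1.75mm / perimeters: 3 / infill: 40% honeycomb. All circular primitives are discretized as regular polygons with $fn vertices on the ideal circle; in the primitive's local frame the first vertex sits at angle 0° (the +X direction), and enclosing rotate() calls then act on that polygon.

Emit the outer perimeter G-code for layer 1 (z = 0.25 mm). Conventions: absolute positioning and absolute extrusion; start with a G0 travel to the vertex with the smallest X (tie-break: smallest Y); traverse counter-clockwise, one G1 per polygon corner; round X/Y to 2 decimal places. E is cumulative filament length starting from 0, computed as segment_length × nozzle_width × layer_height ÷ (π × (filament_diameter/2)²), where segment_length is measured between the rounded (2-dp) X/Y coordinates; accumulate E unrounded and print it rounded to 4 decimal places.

At z = 0.25 mm: the 23.5×6 cube contributes its full rectangle; the r=4.5 cylinder at (15.5, 15) gives a regular 16-gon of circumradius 4.5 (constant along its height); the cube at (-0.5, 5.5) does not reach this height (z outside [0.5, 14.5]); the cylinder at (5, 11) does not reach this height (z outside [0.5, 14]); Subtracting the remaining from the first: starting from the 23.5×6 cube, the r=4.5 cylinder at (15.5, 15) misses the remaining region (no effect) — 1 connected region. The outline is a single polygon with 4 vertices. Extrusion per mm of travel: 0.25 × 0.25 / (π × 0.875²) = 0.025984. Accumulating E over each segment gives final E = 1.5331.

G0 X0.00 Y0.00 Z0.25
G1 X23.50 Y0.00 E0.6106
G1 X23.50 Y6.00 E0.7665
G1 X0.00 Y6.00 E1.3772
G1 X0.00 Y0.00 E1.5331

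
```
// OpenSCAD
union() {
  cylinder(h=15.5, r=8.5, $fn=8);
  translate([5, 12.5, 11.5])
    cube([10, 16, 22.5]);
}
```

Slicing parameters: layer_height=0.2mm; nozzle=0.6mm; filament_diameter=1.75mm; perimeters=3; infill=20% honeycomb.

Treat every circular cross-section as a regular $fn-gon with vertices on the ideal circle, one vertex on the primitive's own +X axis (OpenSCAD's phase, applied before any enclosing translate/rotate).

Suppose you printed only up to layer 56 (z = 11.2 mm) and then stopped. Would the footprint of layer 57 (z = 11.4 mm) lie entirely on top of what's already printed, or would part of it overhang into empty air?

entirely on top

Compare the two slices. At z = 11.2: the r=8.5 cylinder contributes a regular 8-gon of circumradius 8.5 (area = (8/2)·8.500²·sin(360°/8) = 204.35 mm²); the cube at (5, 12.5) is not intersected at this z (z outside [11.5, 34]); Merging all regions: only the r=8.5 cylinder is present, so the union is just that shape — area = 204.35 mm². At z = 11.4: the r=8.5 cylinder contributes a regular 8-gon of circumradius 8.5 (area = (8/2)·8.500²·sin(360°/8) = 204.35 mm²); the cube at (5, 12.5) does not reach this height (z outside [11.5, 34]); Taking the union: only the r=8.5 cylinder is present, so the union is just that shape — area = 204.35 mm². Checking containment: the cross-section at z = 11.4 is a subset of the cross-section at z = 11.2.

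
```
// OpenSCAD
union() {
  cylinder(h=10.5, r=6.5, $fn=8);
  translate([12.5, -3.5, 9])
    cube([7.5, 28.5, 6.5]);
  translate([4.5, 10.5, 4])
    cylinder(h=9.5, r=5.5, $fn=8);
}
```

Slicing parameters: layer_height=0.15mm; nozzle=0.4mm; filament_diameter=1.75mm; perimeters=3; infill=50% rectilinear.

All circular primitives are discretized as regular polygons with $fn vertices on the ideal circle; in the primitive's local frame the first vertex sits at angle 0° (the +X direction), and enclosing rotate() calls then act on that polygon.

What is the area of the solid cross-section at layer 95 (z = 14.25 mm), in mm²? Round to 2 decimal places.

At z = 14.25 mm: the cylinder does not reach this height (z outside [0, 10.5]); the 7.5×28.5 cube at (12.5, -3.5) contributes its full rectangle (area 213.75 mm²); the cylinder at (4.5, 10.5) is absent (z outside [4, 13.5]); Merging all regions: only the 7.5×28.5 cube at (12.5, -3.5) is present, so the union is just that shape — area = 213.75 mm². Overall, the cross-section is a single solid region. Net area = 213.75 mm².

213.75 mm²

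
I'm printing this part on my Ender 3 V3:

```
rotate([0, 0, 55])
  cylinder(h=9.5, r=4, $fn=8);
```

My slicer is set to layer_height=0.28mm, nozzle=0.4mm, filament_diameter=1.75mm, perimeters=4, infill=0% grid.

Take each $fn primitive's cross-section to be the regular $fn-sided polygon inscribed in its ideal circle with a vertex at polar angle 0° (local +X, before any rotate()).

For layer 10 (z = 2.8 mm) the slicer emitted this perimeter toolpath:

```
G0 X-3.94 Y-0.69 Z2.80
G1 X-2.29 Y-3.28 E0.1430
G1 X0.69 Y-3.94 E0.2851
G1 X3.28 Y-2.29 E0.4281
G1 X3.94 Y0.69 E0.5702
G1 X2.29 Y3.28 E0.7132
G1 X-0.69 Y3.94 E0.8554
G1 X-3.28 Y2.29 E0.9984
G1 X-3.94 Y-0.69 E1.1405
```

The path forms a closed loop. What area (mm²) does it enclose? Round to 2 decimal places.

45.26 mm²

Apply the shoelace formula to the sequence of (X, Y) vertices; enclosed area = 45.26 mm².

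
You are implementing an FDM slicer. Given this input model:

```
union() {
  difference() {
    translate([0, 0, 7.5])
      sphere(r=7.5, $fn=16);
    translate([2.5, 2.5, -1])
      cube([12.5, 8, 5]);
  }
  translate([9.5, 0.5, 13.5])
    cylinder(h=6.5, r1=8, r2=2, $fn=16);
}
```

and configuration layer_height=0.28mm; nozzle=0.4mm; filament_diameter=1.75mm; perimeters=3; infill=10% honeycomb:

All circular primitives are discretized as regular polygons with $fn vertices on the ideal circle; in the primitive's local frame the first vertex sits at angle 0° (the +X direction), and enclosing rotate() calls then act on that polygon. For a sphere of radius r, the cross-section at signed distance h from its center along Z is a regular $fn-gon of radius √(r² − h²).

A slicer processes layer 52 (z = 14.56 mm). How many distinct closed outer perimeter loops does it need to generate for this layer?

At z = 14.56 mm: the r=7.5 sphere contributes a regular 16-gon of circumradius √(7.5²−7.06²) = 2.531; the cube at (2.5, 2.5) does not reach this height (z outside [-1, 4]); Taking the first minus the rest: none of the subtracted shapes is present at this height, so the r=7.5 sphere is unchanged — 1 connected region; the cone at (9.5, 0.5) contributes a regular 16-gon of circumradius 7.022 (interpolated between r1=8 and r2=2 at t=0.163); Combining (union): the 2 present regions are separate (no shared area or edge), so areas and boundary lengths simply add and each stays a separate island — 2 connected regions. The result has 2 disconnected regions.

2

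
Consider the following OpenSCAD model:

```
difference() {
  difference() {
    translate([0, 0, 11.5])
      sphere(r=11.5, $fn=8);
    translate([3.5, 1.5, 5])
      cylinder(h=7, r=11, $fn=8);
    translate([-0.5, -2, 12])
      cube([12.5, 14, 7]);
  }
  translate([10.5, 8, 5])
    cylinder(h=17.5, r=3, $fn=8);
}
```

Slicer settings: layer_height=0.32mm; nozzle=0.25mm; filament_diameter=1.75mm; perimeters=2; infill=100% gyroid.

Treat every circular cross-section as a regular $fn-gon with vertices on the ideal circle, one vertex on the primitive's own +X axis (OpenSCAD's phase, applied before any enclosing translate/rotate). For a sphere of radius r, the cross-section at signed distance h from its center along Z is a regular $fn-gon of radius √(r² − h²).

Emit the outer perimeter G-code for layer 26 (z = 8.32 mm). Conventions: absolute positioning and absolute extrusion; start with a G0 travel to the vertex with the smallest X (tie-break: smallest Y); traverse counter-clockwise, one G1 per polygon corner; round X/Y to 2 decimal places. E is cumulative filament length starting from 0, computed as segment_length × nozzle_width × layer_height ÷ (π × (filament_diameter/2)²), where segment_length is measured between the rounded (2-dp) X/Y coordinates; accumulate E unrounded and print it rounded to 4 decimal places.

At z = 8.32 mm: the sphere: section is a regular 8-gon, circumradius = √(r²−h²) = √(11.5²−3.18²) = 11.052; the r=11 cylinder at (3.5, 1.5) gives a regular 8-gon of circumradius 11 (constant along its height); the cube at (-0.5, -2) does not reach this height (z outside [12, 19]); Subtracting the remaining from the first: starting from the r=11.5 sphere, the r=11 cylinder at (3.5, 1.5) partially overlaps it — only the 266.05 mm² overlap (of its 342.24 mm²) is removed, clipping the outline — 1 connected region; the r=3 cylinder at (10.5, 8) contributes a regular 8-gon of circumradius 3; Subtracting the remaining from the first: starting from that combined region, the r=3 cylinder at (10.5, 8) misses the remaining region (no effect) — 1 connected region. The outline is a single polygon with 11 vertices. Extrusion per mm of travel: 0.25 × 0.32 / (π × 0.875²) = 0.033260. Accumulating E over each segment gives final E = 2.5621.

G0 X-11.05 Y0.00 Z8.32
G1 X-7.81 Y-7.81 E0.2812
G1 X0.00 Y-11.05 E0.5625
G1 X7.81 Y-7.81 E0.8437
G1 X7.87 Y-7.69 E0.8481
G1 X3.50 Y-9.50 E1.0055
G1 X-4.28 Y-6.28 E1.2855
G1 X-7.50 Y1.50 E1.5656
G1 X-4.28 Y9.28 E1.8456
G1 X0.00 Y11.05 E1.9997
G1 X-7.81 Y7.81 E2.2809
G1 X-11.05 Y0.00 E2.5621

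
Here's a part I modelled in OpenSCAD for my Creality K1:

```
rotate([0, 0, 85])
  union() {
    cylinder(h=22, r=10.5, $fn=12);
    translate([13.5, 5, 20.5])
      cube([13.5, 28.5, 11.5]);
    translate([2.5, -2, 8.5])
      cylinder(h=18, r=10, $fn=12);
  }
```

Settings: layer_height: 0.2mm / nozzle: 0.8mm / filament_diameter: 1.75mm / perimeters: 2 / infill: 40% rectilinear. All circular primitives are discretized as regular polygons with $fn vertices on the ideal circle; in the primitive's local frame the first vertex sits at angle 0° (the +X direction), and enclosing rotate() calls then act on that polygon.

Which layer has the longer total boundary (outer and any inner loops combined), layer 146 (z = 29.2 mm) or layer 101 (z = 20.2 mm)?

Layer 146 (z = 29.2): the cylinder is not intersected at this z (z outside [0, 22]); the cube at (13.5, 5) (footprint 13.5×28.5) is included at this height (perimeter 84.00 mm); the cylinder at (2.5, -2) is not intersected at this z (z outside [8.5, 26.5]); Merging all regions: only the 13.5×28.5 cube at (13.5, 5) is present, so the union is just that shape — boundary = 84.00 mm; (rotated 85° about Z; rotation is an isometry so areas/perimeters/island counts are preserved). So its perimeter = 84.00 mm. Layer 101 (z = 20.2): the r=10.5 cylinder contributes a regular 12-gon of circumradius 10.5 (perimeter = 2·12·10.500·sin(180°/12) = 65.22 mm); the cube at (13.5, 5) does not reach this height (z outside [20.5, 32]); the r=10 cylinder at (2.5, -2) contributes a regular 12-gon of circumradius 10 (perimeter = 2·12·10.000·sin(180°/12) = 62.12 mm); Merging all regions: the regions partially overlap (shared area 250.66 mm²), so the edge portions inside another operand are dropped and the merged outline is re-measured after clipping — boundary = 70.29 mm; (rotated 85° about Z; rotation is an isometry so areas/perimeters/island counts are preserved). So its perimeter = 70.29 mm. Layer 146 is larger (84.00 vs 70.29 mm).

layer 146 (z = 29.2 mm)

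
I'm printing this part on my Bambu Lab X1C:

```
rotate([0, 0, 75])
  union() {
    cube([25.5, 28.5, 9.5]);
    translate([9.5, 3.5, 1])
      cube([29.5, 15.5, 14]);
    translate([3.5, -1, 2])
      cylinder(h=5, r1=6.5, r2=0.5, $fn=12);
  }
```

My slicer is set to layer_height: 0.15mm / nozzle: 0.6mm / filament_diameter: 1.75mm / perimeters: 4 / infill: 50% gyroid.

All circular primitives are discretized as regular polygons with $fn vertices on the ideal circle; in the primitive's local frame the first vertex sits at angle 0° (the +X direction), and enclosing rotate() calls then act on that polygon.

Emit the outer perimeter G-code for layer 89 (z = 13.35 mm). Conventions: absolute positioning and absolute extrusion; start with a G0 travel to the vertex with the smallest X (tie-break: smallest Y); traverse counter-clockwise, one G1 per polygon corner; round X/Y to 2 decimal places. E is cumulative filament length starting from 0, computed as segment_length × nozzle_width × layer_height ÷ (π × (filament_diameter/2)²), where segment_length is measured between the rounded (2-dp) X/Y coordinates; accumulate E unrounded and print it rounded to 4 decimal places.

G0 X-15.89 Y14.09 Z13.35
G1 X-0.92 Y10.08 E0.5799
G1 X6.71 Y38.58 E1.6838
G1 X-8.26 Y42.59 E2.2637
G1 X-15.89 Y14.09 E3.3677

At z = 13.35 mm: the cube is absent (z outside [0, 9.5]); the cube at (9.5, 3.5) (footprint 29.5×15.5) is included at this height; the cone at (3.5, -1) is not intersected at this z (z outside [2, 7]); Merging all regions: only the 29.5×15.5 cube at (9.5, 3.5) is present, so the union is just that shape — 1 connected region; (whole slice rotated 75° about Z — lengths, areas and connectivity unchanged). The outline is a single polygon with 4 vertices. Extrusion per mm of travel: 0.6 × 0.15 / (π × 0.875²) = 0.037418. Accumulating E over each segment gives final E = 3.3677.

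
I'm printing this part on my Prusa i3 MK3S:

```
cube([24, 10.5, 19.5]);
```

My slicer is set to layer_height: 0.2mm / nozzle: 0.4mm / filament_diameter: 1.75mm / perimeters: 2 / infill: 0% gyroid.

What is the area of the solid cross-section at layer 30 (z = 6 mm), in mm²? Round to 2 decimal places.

252.00 mm²

At z = 6 mm: the cube (footprint 24×10.5) is included at this height (area 252.00 mm²). Overall, the cross-section is a single solid region. Net area = 252.00 mm².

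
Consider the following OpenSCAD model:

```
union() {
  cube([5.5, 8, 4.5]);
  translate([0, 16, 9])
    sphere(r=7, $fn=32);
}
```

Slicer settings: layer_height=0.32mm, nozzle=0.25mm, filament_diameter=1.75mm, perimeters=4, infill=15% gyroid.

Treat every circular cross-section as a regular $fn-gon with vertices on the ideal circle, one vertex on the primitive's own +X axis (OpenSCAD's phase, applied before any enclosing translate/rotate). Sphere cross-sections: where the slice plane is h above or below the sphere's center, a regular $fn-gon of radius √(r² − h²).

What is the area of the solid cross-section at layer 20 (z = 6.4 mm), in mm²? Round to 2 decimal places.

131.85 mm²

At z = 6.4 mm: the cube is not intersected at this z (z outside [0, 4.5]); the r=7 sphere at (0, 16) slices to a regular 32-gon of circumradius 6.499 (√(r²−h²) with h=2.6 from center) (area = (32/2)·6.499²·sin(360°/32) = 131.85 mm²); Combining (union): only the r=7 sphere at (0, 16) is present, so the union is just that shape — area = 131.85 mm². Overall, the cross-section is a single solid region. Net area = 131.85 mm².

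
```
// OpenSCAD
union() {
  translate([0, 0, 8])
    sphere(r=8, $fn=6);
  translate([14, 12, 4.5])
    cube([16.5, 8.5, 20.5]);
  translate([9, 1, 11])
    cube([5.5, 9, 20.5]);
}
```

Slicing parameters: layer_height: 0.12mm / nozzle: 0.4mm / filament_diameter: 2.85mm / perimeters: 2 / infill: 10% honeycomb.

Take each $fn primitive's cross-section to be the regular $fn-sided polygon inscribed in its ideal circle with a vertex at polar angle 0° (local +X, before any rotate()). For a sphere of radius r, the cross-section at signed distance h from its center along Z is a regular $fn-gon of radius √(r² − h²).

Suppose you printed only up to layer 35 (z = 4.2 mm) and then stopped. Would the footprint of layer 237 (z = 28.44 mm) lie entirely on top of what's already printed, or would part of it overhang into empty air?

Compare the two slices. At z = 4.2: the r=8 sphere slices to a regular 6-gon of circumradius 7.040 (√(r²−h²) with h=3.8 from center) (area = (6/2)·7.040²·sin(360°/6) = 128.76 mm²); the cube at (14, 12) does not reach this height (z outside [4.5, 25]); the cube at (9, 1) does not reach this height (z outside [11, 31.5]); Merging all regions: only the r=8 sphere is present, so the union is just that shape — area = 128.76 mm². At z = 28.44: the sphere is absent (|z−center|=20.440 > r=8); the cube at (14, 12) is not intersected at this z (z outside [4.5, 25]); the cube at (9, 1) is present — its section is the full 5.5×9 rectangle (area 49.50 mm²); Merging all regions: only the 5.5×9 cube at (9, 1) is present, so the union is just that shape — area = 49.50 mm². Checking containment: at z = 28.44 the cross-section extends beyond the z = 4.2 cross-section by about 49.50 mm².

part overhangs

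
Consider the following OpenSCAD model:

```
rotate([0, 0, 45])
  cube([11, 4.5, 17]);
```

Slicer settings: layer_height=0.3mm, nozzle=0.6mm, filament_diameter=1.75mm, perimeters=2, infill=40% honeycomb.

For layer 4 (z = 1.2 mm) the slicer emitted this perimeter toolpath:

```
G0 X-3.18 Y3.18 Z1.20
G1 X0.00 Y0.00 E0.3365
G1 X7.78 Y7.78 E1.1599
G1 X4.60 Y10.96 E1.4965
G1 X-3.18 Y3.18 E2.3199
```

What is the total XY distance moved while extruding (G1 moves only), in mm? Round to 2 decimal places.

Sum the Euclidean lengths of each G1 segment: total = 31.00 mm.

31.00 mm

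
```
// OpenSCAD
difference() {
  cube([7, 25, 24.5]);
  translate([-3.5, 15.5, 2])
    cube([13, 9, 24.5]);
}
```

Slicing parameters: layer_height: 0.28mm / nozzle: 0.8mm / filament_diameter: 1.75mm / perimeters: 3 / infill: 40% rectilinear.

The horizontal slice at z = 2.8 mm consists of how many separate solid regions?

At z = 2.8 mm: the 7×25 cube contributes its full rectangle; the cube at (-3.5, 15.5) (footprint 13×9) is included at this height; Taking the first minus the rest: starting from the 7×25 cube, the 13×9 cube at (-3.5, 15.5) partially overlaps it — only the 63.00 mm² overlap (of its 117.00 mm²) is removed, clipping the outline — 2 connected regions. The result has 2 disconnected regions.

2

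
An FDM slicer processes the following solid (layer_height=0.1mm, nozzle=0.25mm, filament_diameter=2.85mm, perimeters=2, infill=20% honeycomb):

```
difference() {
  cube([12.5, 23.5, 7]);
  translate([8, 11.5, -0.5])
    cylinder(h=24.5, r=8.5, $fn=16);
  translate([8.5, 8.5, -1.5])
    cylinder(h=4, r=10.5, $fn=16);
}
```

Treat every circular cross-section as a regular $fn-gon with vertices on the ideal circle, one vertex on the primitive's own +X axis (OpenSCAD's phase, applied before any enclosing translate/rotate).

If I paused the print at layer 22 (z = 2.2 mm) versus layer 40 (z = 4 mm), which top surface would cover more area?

layer 40 (z = 4 mm)

Layer 22 (z = 2.2): the cube is present — its section is the full 12.5×23.5 rectangle (area 293.75 mm²); the cylinder at (8, 11.5): section is a regular 16-gon, circumradius r=8.5 (area = (16/2)·8.500²·sin(360°/16) = 221.19 mm²); the cylinder at (8.5, 8.5): section is a regular 16-gon, circumradius r=10.5 (area = (16/2)·10.500²·sin(360°/16) = 337.53 mm²); Subtracting the remaining from the first: starting from the 12.5×23.5 cube (293.75 mm²), the r=8.5 cylinder at (8, 11.5) partially overlaps it — only the 181.08 mm² overlap (of its 221.19 mm²) is removed, clipping the outline; the r=10.5 cylinder at (8.5, 8.5) partially overlaps it — only the 50.34 mm² overlap (of its 337.53 mm²) is removed, clipping the outline — area = 62.33 mm². So its area = 62.33 mm². Layer 40 (z = 4): the 12.5×23.5 cube contributes its full rectangle (area 293.75 mm²); the r=8.5 cylinder at (8, 11.5) contributes a regular 16-gon of circumradius 8.5 (area = (16/2)·8.500²·sin(360°/16) = 221.19 mm²); the cylinder at (8.5, 8.5) is absent (z outside [-1.5, 2.5]); Subtracting the remaining from the first: starting from the 12.5×23.5 cube (293.75 mm²), the r=8.5 cylinder at (8, 11.5) partially overlaps it — only the 181.08 mm² overlap (of its 221.19 mm²) is removed, clipping the outline — area = 112.67 mm². So its area = 112.67 mm². Layer 40 is larger (112.67 vs 62.33 mm²).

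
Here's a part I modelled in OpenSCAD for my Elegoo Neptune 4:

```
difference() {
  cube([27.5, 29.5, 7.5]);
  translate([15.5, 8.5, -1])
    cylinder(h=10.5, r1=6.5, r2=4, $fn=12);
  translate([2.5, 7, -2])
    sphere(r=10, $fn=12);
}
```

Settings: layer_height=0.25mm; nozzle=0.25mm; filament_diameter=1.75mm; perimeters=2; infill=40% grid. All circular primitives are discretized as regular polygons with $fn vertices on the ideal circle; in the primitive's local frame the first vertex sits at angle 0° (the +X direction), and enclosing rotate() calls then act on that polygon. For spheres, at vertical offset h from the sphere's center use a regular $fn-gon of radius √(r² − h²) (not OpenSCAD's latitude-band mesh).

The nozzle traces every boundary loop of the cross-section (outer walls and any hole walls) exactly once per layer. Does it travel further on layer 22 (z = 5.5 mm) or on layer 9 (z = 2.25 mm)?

layer 22 (z = 5.5 mm)

Layer 22 (z = 5.5): the 27.5×29.5 cube contributes its full rectangle (perimeter 114.00 mm); the cone at (15.5, 8.5) (r1=6.5→r2=4) has section circumradius 4.952 here — a regular 12-gon (perimeter = 2·12·4.952·sin(180°/12) = 30.76 mm); the r=10 sphere at (2.5, 7) slices to a regular 12-gon of circumradius 6.614 (√(r²−h²) with h=7.5 from center) (perimeter = 2·12·6.614·sin(180°/12) = 41.09 mm); Subtracting the remaining from the first: starting from the 27.5×29.5 cube, the cone at (15.5, 8.5) lies wholly inside it (removes its full 73.58 mm² and its 30.76 mm outline becomes a hole wall); the r=10 sphere at (2.5, 7) partially overlaps it — only the 97.02 mm² overlap (of its 131.25 mm²) is removed, clipping the outline — boundary (outer + 1 inner loop) = 158.59 mm. So its perimeter = 158.59 mm. Layer 9 (z = 2.25): the cube (footprint 27.5×29.5) is included at this height (perimeter 114.00 mm); the cone at (15.5, 8.5): at t=0.310 of its height the radius interpolates to r₁+(r₂−r₁)t = 5.726, giving a regular 12-gon of that circumradius (perimeter = 2·12·5.726·sin(180°/12) = 35.57 mm); the sphere at (2.5, 7): section is a regular 12-gon, circumradius = √(r²−h²) = √(10²−4.25²) = 9.052 (perimeter = 2·12·9.052·sin(180°/12) = 56.23 mm); After the difference (first − rest): starting from the 27.5×29.5 cube, the cone at (15.5, 8.5) lies wholly inside it (removes its full 98.37 mm² and its 35.57 mm outline becomes a hole wall); the r=10 sphere at (2.5, 7) partially overlaps it — only the 149.93 mm² overlap (of its 245.81 mm²) is removed, clipping the outline — boundary = 138.66 mm. So its perimeter = 138.66 mm. Layer 22 is larger (158.59 vs 138.66 mm).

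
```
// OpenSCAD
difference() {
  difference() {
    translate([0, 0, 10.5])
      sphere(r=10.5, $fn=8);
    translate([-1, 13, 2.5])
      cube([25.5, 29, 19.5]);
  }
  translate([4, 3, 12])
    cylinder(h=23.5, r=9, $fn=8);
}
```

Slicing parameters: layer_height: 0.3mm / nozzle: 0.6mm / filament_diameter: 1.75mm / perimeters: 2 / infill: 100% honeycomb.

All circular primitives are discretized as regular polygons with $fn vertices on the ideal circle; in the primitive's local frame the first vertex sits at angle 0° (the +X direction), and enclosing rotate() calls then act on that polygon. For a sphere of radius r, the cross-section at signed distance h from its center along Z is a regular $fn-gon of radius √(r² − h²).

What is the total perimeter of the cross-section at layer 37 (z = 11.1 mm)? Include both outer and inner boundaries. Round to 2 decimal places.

At z = 11.1 mm: the sphere: section is a regular 8-gon, circumradius = √(r²−h²) = √(10.5²−0.6²) = 10.483 (perimeter = 2·8·10.483·sin(180°/8) = 64.19 mm); the 25.5×29 cube at (-1, 13) contributes its full rectangle (perimeter 109.00 mm); After the difference (first − rest): starting from the r=10.5 sphere, the 25.5×29 cube at (-1, 13) misses the remaining region (no effect) — boundary = 64.19 mm; the cylinder at (4, 3) is not intersected at this z (z outside [12, 35.5]); After the difference (first − rest): none of the subtracted shapes is present at this height, so that combined region is unchanged — boundary = 64.19 mm. Overall, the cross-section is a single solid region. Total boundary length (outer) = 64.19 mm.

64.19 mm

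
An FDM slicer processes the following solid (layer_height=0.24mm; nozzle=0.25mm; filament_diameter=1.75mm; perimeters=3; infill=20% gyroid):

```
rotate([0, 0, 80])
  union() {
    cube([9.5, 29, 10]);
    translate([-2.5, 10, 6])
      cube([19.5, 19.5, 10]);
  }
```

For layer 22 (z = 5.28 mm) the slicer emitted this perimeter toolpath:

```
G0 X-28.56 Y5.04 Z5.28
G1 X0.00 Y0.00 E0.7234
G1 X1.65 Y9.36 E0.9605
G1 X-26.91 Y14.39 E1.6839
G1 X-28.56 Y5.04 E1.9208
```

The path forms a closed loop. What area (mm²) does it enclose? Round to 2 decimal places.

Apply the shoelace formula to the sequence of (X, Y) vertices; enclosed area = 275.49 mm².

275.49 mm²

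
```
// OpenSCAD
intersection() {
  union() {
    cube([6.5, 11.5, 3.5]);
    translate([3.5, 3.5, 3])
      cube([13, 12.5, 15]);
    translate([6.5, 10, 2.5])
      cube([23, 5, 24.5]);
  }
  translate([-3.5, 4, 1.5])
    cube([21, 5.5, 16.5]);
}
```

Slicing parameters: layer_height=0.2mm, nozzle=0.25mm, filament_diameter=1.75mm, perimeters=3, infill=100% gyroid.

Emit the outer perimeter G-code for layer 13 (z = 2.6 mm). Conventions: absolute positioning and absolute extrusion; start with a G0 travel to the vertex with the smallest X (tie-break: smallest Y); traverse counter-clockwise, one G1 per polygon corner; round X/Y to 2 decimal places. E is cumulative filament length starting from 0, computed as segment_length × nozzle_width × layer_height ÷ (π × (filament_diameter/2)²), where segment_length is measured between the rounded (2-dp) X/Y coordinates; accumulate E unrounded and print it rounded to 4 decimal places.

G0 X0.00 Y4.00 Z2.60
G1 X6.50 Y4.00 E0.1351
G1 X6.50 Y9.50 E0.2495
G1 X0.00 Y9.50 E0.3846
G1 X0.00 Y4.00 E0.4989

At z = 2.6 mm: the cube is present — its section is the full 6.5×11.5 rectangle; the cube at (3.5, 3.5) does not reach this height (z outside [3, 18]); the cube at (6.5, 10) is present — its section is the full 23×5 rectangle; Merging all regions: the 2 present regions share edge segments without overlapping in area, so areas simply add but the touching pieces fuse into one outline (the shared edge portions become interior and drop out of the boundary) — 1 connected region; the 21×5.5 cube at (-3.5, 4) contributes its full rectangle; Keeping only the common overlap: the 21×5.5 cube at (-3.5, 4) partially overlaps that combined region; clipping to the common part keeps 35.75 mm² — 1 connected region. The outline is a single polygon with 4 vertices. Extrusion per mm of travel: 0.25 × 0.2 / (π × 0.875²) = 0.020788. Accumulating E over each segment gives final E = 0.4989.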